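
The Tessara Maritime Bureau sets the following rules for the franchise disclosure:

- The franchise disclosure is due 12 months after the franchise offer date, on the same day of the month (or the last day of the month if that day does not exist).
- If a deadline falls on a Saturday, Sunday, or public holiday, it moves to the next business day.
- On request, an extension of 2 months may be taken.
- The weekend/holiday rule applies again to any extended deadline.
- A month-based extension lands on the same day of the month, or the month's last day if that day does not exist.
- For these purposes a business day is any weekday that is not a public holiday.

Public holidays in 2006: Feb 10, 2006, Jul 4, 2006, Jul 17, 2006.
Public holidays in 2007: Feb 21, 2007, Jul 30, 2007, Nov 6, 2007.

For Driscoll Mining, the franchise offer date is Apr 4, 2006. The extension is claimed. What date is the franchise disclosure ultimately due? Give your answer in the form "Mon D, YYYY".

12 months after Apr 4, 2006, on the same day of the month, is Apr 4, 2007.
Since Apr 4, 2007 is a Wednesday and not a holiday, the date is unchanged.
Add 2 months to Apr 4, 2007: Jun 4, 2007.
Jun 4, 2007 falls on a Monday, which is a business day, so no adjustment is needed.
The final due date is Jun 4, 2007.

Jun 4, 2007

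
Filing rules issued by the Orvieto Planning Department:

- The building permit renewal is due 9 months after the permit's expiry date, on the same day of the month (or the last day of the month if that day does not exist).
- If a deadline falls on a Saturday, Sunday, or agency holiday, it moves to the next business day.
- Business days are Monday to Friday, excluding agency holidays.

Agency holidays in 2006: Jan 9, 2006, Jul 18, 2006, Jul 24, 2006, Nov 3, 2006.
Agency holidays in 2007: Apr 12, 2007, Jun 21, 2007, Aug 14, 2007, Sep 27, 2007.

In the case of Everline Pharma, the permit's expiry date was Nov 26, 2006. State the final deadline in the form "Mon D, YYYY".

9 months after Nov 26, 2006, on the same day of the month, is Aug 26, 2007.
Aug 26, 2007 is a Sunday, so it moves to the next business day, Aug 27, 2007 (Monday).
So the filing is due Aug 27, 2007.

Aug 27, 2007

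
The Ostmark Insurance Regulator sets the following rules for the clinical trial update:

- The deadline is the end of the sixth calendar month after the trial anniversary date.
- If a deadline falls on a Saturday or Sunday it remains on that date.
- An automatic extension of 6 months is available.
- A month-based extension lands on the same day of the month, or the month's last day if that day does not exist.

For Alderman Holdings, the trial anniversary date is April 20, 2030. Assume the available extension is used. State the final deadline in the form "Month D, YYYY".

April 30, 2031

6 months after April 20, 2030 falls in October 2030; the last day of that month is October 31, 2030.
October 31, 2030 is a Thursday; no weekend or holiday adjustment applies.
Add 6 months to October 31, 2030: April 30, 2031 (day 31 does not exist in April, so the month's last day is used).
No adjustment is made for weekends or holidays, so April 30, 2031 stands.
So the filing is due April 30, 2031.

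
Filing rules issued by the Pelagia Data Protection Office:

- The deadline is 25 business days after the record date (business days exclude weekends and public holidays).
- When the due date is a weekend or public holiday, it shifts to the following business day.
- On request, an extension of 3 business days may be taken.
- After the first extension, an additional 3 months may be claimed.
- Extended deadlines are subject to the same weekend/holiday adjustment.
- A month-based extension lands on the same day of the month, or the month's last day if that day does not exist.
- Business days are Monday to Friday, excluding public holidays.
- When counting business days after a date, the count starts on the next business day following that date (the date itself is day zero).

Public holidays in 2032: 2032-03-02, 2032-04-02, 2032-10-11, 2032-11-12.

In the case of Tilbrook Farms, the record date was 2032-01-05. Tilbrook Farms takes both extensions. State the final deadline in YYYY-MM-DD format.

25 business days after 2032-01-05, excluding weekends and holidays, is 2032-02-09.
2032-02-09 falls on a Monday, which is a business day, so no adjustment is needed.
The 3-business-day extension runs from 2032-02-09 to 2032-02-12.
Since 2032-02-12 is a Thursday and not a holiday, the date is unchanged.
The 3 months extension carries 2032-02-12 to 2032-05-12.
2032-05-12 is a Wednesday and not a listed holiday, so it stands.
The final due date is 2032-05-12.

2032-05-12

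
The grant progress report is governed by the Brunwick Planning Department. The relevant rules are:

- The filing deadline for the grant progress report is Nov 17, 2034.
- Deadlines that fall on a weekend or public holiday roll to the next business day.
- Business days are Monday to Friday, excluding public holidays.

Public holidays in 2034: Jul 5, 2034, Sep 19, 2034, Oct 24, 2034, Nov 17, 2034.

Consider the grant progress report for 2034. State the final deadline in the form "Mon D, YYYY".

Nov 20, 2034

Start from the fixed due date, Nov 17, 2034.
Nov 17, 2034 is a listed holiday, so it moves to the next business day, Nov 20, 2034 (Monday).
Deadline: Nov 20, 2034.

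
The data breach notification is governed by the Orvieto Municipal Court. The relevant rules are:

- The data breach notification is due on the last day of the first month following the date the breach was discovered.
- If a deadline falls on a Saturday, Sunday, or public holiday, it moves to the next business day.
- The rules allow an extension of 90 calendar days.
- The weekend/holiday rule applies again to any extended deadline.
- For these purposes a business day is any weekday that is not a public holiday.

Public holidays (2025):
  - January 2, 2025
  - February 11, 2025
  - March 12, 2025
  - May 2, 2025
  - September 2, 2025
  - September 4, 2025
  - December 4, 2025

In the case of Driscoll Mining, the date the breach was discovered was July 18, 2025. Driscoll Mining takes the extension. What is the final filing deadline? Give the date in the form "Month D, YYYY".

December 1, 2025

1 month after July 18, 2025 is August 2025; that month ends on August 31, 2025.
August 31, 2025 falls on a Sunday. Rolling to the next business day gives September 1, 2025, a Monday.
With the 90-day extension, September 1, 2025 becomes November 30, 2025.
November 30, 2025 falls on a Sunday. Rolling to the next business day gives December 1, 2025, a Monday.
So the filing is due December 1, 2025.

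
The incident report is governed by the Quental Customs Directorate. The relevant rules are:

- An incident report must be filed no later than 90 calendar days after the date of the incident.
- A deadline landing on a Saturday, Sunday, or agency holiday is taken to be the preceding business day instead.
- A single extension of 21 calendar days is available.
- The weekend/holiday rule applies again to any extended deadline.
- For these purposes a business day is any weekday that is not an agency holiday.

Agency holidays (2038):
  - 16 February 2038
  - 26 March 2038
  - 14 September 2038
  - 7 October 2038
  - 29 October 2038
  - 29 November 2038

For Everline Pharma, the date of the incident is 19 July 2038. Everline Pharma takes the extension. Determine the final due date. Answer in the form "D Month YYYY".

From 19 July 2038, 90 calendar days later is 17 October 2038.
17 October 2038 is a Sunday, so it moves to the preceding business day, 15 October 2038 (Friday).
The 21-calendar-day extension moves the deadline from 15 October 2038 to 5 November 2038.
5 November 2038 is a Friday and not a listed holiday, so it stands.
Deadline: 5 November 2038.

5 November 2038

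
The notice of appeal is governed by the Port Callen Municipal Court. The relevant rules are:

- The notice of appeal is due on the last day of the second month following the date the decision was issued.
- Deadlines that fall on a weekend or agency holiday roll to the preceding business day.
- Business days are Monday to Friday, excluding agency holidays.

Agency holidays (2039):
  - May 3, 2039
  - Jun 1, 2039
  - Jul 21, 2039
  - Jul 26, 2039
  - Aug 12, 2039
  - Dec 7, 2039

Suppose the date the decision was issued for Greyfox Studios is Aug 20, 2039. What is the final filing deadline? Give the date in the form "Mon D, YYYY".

2 months after Aug 20, 2039 falls in October 2039; the last day of that month is Oct 31, 2039.
Oct 31, 2039 is a Monday and not a listed holiday, so it stands.
So the filing is due Oct 31, 2039.

Oct 31, 2039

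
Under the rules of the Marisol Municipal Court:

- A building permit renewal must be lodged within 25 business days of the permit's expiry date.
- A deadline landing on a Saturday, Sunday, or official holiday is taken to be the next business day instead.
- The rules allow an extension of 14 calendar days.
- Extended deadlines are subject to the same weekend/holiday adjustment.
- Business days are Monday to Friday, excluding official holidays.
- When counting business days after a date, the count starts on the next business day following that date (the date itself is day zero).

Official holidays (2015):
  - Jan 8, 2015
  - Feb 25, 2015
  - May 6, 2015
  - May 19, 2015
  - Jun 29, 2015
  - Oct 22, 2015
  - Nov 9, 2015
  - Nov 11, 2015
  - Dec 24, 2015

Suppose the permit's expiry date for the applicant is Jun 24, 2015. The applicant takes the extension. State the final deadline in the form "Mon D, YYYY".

Starting the day after Jun 24, 2015 and counting 25 business days lands on Jul 30, 2015.
Since Jul 30, 2015 is a Thursday and not a holiday, the date is unchanged.
The 14-calendar-day extension moves the deadline from Jul 30, 2015 to Aug 13, 2015.
Aug 13, 2015 is a Thursday and not a listed holiday, so it stands.
Final deadline: Aug 13, 2015.

Aug 13, 2015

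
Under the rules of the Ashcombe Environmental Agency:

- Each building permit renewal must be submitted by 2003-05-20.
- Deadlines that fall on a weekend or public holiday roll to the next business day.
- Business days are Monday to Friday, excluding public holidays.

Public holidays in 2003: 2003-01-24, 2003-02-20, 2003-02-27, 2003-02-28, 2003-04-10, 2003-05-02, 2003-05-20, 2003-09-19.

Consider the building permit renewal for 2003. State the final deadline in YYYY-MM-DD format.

Start from the fixed due date, 2003-05-20.
Because 2003-05-20 is a listed holiday, the deadline becomes 2003-05-21 (Wednesday).
So the filing is due 2003-05-21.

2003-05-21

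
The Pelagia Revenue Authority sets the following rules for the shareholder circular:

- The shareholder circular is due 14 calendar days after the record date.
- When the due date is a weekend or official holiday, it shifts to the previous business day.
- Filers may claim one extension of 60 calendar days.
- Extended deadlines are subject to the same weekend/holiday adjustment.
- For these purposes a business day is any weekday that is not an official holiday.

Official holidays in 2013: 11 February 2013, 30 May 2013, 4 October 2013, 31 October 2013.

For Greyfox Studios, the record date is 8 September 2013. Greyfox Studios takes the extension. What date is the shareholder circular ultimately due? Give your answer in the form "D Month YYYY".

Adding 14 calendar days to 8 September 2013 gives 22 September 2013.
22 September 2013 falls on a Sunday. Rolling to the preceding business day gives 20 September 2013, a Friday.
Add the 60 calendar-day extension to 20 September 2013: 19 November 2013.
19 November 2013 (Tuesday) is already a business day.
Deadline: 19 November 2013.

19 November 2013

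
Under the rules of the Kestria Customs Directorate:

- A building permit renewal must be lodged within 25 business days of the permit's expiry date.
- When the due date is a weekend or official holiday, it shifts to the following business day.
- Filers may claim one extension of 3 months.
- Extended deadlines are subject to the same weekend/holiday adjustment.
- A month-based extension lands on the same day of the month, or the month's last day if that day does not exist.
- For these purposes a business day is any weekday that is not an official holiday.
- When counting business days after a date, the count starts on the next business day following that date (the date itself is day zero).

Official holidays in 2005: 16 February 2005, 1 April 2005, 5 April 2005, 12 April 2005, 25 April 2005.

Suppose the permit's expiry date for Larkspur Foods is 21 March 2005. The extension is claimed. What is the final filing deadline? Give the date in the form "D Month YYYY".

29 July 2005

Counting 25 business days after 21 March 2005 (skipping weekends and listed holidays) reaches 29 April 2005.
Since 29 April 2005 is a Friday and not a holiday, the date is unchanged.
Applying the 3 months extension: 3 months after 29 April 2005 is 29 July 2005.
Since 29 July 2005 is a Friday and not a holiday, the date is unchanged.
Final deadline: 29 July 2005.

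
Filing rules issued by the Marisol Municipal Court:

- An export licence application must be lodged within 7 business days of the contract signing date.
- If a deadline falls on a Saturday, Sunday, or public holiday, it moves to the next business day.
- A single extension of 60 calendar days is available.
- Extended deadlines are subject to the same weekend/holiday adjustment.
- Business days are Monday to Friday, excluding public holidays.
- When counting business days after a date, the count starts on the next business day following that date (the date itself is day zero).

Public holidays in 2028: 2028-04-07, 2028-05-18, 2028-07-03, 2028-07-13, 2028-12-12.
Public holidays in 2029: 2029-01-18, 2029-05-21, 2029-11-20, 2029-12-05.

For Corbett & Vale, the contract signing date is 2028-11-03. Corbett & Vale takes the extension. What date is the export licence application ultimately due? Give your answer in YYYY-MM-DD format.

2029-01-15

Counting 7 business days after 2028-11-03 (skipping weekends and listed holidays) reaches 2028-11-14.
2028-11-14 falls on a Tuesday, which is a business day, so no adjustment is needed.
The 60-calendar-day extension moves the deadline from 2028-11-14 to 2029-01-13.
2029-01-13 is a Saturday; the next business day is 2029-01-15 (Monday).
The final due date is 2029-01-15.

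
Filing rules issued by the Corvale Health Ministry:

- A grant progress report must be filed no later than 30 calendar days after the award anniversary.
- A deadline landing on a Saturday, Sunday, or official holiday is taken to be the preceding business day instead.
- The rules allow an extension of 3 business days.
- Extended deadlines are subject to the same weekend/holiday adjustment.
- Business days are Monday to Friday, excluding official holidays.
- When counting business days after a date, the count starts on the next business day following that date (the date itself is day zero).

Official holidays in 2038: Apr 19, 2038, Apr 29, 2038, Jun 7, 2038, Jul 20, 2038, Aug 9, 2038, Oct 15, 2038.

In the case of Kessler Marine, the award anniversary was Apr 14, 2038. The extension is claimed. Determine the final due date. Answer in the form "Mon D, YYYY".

Trigger date Apr 14, 2038 + 30 calendar days = May 14, 2038.
May 14, 2038 is a Friday and not a listed holiday, so it stands.
Applying the 3-business-day extension: 3 business days after May 14, 2038 is May 19, 2038.
May 19, 2038 is a Wednesday and not a listed holiday, so it stands.
Final deadline: May 19, 2038.

May 19, 2038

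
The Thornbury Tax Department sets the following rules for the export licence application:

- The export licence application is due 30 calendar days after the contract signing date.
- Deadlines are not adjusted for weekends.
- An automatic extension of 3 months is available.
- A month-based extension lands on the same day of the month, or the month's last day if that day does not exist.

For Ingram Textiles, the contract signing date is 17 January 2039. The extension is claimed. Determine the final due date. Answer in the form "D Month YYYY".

16 May 2039

From 17 January 2039, 30 calendar days later is 16 February 2039.
16 February 2039 falls on a Wednesday. The rules make no weekend/holiday allowance, so it remains 16 February 2039.
The 3 months extension carries 16 February 2039 to 16 May 2039.
No adjustment is made for weekends or holidays, so 16 May 2039 stands.
So the filing is due 16 May 2039.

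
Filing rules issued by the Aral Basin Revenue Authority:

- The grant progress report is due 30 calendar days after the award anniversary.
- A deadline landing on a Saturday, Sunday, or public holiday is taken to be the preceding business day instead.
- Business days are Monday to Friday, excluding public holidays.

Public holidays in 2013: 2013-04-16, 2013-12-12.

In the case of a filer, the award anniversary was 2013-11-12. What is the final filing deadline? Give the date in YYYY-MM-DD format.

Adding 30 calendar days to 2013-11-12 gives 2013-12-12.
2013-12-12 is a listed holiday, so it moves to the preceding business day, 2013-12-11 (Wednesday).
The final due date is 2013-12-11.

2013-12-11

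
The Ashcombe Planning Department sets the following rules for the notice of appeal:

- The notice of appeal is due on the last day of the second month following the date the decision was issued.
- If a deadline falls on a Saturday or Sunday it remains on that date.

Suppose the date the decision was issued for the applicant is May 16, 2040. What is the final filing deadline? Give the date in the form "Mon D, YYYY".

Jul 31, 2040

The second month after May 16, 2040 is July 2040, whose last day is Jul 31, 2040.
No adjustment is made for weekends or holidays, so Jul 31, 2040 stands.
Final deadline: Jul 31, 2040.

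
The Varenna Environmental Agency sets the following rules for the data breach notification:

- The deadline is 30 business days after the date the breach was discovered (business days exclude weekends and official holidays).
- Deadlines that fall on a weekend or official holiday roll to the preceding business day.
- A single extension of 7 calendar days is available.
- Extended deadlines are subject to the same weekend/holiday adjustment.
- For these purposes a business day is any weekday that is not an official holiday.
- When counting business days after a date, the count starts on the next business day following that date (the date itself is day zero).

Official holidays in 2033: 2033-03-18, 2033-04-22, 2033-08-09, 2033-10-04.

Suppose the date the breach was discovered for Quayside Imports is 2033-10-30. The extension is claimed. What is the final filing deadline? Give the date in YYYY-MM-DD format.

2033-12-16

Starting the day after 2033-10-30 and counting 30 business days lands on 2033-12-09.
2033-12-09 falls on a Friday, which is a business day, so no adjustment is needed.
Applying the 7-calendar-day extension: 2033-12-09 + 7 days = 2033-12-16.
Since 2033-12-16 is a Friday and not a holiday, the date is unchanged.
The final due date is 2033-12-16.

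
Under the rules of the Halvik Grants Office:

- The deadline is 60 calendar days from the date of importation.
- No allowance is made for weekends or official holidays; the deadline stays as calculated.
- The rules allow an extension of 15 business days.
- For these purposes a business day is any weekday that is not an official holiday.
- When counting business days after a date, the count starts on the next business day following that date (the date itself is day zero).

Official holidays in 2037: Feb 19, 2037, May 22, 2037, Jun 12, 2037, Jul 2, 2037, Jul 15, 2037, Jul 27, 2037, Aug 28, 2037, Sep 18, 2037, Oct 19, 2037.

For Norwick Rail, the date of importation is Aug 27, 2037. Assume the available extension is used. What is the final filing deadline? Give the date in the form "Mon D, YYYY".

60 calendar days after Aug 27, 2037 is Oct 26, 2037.
No adjustment is made for weekends or holidays, so Oct 26, 2037 stands.
Applying the 15-business-day extension: 15 business days after Oct 26, 2037 is Nov 16, 2037.
Nov 16, 2037 is a Monday; no weekend or holiday adjustment applies.
Final deadline: Nov 16, 2037.

Nov 16, 2037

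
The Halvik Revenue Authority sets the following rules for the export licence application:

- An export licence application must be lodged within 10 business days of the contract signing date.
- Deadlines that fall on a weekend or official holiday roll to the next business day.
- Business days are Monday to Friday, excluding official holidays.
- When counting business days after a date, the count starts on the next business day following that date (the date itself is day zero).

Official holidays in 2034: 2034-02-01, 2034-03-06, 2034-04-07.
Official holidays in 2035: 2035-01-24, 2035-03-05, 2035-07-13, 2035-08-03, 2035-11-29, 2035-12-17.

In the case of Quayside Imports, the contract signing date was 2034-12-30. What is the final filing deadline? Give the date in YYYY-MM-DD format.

2035-01-12

Counting 10 business days after 2034-12-30 (skipping weekends and listed holidays) reaches 2035-01-12.
Since 2035-01-12 is a Friday and not a holiday, the date is unchanged.
So the filing is due 2035-01-12.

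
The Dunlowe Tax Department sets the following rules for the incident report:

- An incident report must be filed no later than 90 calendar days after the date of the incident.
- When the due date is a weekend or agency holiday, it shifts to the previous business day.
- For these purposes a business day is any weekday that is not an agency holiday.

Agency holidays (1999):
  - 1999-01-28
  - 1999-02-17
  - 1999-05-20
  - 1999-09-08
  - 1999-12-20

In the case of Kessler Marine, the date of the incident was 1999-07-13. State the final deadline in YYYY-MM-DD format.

1999-10-11

From 1999-07-13, 90 calendar days later is 1999-10-11.
1999-10-11 falls on a Monday, which is a business day, so no adjustment is needed.
Deadline: 1999-10-11.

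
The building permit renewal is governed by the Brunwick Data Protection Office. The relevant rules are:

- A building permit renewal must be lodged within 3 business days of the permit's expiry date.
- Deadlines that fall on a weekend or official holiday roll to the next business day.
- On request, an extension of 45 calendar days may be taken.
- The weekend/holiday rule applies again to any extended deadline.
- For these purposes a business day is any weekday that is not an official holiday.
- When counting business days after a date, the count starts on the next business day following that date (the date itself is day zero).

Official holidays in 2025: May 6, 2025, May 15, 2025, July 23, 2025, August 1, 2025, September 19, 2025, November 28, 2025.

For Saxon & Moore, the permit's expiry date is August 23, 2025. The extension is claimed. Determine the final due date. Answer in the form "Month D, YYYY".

October 13, 2025

3 business days after August 23, 2025, excluding weekends and holidays, is August 27, 2025.
August 27, 2025 is a Wednesday and not a listed holiday, so it stands.
Add the 45 calendar-day extension to August 27, 2025: October 11, 2025.
Because October 11, 2025 is a Saturday, the deadline becomes October 13, 2025 (Monday).
Deadline: October 13, 2025.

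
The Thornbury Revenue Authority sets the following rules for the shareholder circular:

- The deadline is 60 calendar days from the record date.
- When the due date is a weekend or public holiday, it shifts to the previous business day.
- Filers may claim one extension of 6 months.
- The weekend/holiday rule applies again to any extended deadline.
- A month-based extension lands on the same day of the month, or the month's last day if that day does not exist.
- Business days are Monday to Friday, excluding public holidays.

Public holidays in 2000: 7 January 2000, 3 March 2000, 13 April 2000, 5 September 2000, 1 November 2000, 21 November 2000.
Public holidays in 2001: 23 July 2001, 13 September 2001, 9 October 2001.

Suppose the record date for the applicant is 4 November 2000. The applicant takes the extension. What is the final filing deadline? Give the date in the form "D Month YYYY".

3 July 2001

From 4 November 2000, 60 calendar days later is 3 January 2001.
3 January 2001 is a Wednesday and not a listed holiday, so it stands.
Applying the 6 months extension: 6 months after 3 January 2001 is 3 July 2001.
Since 3 July 2001 is a Tuesday and not a holiday, the date is unchanged.
Final deadline: 3 July 2001.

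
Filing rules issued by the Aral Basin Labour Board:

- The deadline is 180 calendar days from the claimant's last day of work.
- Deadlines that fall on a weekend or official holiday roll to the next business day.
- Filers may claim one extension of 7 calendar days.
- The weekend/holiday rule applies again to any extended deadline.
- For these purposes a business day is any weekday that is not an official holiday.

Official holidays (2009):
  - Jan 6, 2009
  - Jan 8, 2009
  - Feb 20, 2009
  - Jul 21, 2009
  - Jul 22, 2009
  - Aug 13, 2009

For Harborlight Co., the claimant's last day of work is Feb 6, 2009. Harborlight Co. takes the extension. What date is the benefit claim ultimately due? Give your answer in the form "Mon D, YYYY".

Aug 12, 2009

180 calendar days after Feb 6, 2009 is Aug 5, 2009.
Aug 5, 2009 falls on a Wednesday, which is a business day, so no adjustment is needed.
The 7-calendar-day extension moves the deadline from Aug 5, 2009 to Aug 12, 2009.
Aug 12, 2009 (Wednesday) is already a business day.
The final due date is Aug 12, 2009.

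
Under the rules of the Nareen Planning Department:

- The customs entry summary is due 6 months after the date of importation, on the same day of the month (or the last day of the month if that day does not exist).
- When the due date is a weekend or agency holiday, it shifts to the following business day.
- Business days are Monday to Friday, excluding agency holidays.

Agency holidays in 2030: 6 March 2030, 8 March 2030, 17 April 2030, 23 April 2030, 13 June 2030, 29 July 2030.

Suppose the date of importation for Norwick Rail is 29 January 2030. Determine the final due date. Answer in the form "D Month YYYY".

6 months from 29 January 2030 is 29 July 2030.
29 July 2030 falls on a listed holiday. Rolling to the next business day gives 30 July 2030, a Tuesday.
Final deadline: 30 July 2030.

30 July 2030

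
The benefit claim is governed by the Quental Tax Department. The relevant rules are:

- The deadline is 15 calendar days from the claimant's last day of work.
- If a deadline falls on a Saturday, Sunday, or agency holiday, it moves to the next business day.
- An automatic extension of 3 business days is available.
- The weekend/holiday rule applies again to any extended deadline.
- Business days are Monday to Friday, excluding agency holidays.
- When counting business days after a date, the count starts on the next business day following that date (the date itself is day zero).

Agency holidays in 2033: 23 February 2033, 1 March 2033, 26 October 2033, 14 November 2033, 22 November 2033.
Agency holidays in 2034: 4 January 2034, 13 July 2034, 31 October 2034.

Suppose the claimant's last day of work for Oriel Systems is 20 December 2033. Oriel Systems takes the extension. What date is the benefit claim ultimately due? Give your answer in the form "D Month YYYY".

10 January 2034

Adding 15 calendar days to 20 December 2033 gives 4 January 2034.
4 January 2034 is a listed holiday; the next business day is 5 January 2034 (Thursday).
Counting 3 further business days from 5 January 2034 reaches 10 January 2034.
10 January 2034 falls on a Tuesday, which is a business day, so no adjustment is needed.
Final deadline: 10 January 2034.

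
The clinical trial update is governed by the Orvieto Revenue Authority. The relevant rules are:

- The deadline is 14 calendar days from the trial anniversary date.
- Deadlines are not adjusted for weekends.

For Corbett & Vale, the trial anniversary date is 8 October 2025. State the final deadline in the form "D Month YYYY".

22 October 2025

Adding 14 calendar days to 8 October 2025 gives 22 October 2025.
22 October 2025 falls on a Wednesday. The rules make no weekend/holiday allowance, so it remains 22 October 2025.
So the filing is due 22 October 2025.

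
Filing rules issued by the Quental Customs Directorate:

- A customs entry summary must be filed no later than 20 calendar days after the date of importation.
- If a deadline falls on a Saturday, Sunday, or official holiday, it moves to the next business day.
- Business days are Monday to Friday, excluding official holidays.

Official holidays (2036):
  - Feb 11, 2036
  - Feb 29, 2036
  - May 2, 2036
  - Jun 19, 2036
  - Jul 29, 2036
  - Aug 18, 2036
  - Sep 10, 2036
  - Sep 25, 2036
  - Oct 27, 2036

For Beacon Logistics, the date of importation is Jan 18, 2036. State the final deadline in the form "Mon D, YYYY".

From Jan 18, 2036, 20 calendar days later is Feb 7, 2036.
Feb 7, 2036 (Thursday) is already a business day.
So the filing is due Feb 7, 2036.

Feb 7, 2036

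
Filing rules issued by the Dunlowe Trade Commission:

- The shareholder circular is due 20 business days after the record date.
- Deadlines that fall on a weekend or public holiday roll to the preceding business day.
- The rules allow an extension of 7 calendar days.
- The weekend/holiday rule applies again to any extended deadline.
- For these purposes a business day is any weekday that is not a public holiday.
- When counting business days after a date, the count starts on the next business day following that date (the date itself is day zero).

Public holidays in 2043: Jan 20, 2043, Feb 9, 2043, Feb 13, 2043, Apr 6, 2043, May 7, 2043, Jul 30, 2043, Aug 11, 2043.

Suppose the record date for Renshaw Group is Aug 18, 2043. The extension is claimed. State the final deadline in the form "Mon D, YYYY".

20 business days after Aug 18, 2043, excluding weekends and holidays, is Sep 15, 2043.
Sep 15, 2043 is a Tuesday and not a listed holiday, so it stands.
Add the 7 calendar-day extension to Sep 15, 2043: Sep 22, 2043.
Sep 22, 2043 (Tuesday) is already a business day.
Final deadline: Sep 22, 2043.

Sep 22, 2043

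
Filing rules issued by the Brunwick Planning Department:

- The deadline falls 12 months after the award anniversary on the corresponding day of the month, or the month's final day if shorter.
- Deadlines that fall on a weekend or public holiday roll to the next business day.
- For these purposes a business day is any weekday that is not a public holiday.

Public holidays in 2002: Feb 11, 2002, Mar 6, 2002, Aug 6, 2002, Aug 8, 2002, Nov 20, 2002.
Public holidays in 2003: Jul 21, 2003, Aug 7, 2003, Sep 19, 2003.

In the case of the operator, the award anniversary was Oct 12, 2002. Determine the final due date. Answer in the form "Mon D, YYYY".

Oct 13, 2003

12 months after Oct 12, 2002, on the same day of the month, is Oct 12, 2003.
Because Oct 12, 2003 is a Sunday, the deadline becomes Oct 13, 2003 (Monday).
So the filing is due Oct 13, 2003.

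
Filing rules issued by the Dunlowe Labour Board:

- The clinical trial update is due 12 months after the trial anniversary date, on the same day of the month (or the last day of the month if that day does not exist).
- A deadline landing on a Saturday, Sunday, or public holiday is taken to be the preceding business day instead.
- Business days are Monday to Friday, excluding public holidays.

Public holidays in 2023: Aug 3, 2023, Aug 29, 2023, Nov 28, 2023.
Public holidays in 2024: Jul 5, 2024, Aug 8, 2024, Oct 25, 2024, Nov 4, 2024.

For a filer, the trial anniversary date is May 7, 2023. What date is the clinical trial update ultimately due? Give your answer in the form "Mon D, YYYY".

May 7, 2024

12 months after May 7, 2023, on the same day of the month, is May 7, 2024.
Since May 7, 2024 is a Tuesday and not a holiday, the date is unchanged.
Deadline: May 7, 2024.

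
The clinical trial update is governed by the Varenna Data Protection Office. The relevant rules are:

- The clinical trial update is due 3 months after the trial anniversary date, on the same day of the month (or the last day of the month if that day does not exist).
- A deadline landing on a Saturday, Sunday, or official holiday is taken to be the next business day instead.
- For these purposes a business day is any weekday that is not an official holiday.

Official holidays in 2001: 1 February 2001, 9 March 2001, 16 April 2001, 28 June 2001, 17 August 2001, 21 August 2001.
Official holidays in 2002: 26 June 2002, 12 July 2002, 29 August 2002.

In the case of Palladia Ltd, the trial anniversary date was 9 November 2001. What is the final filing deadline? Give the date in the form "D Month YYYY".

3 months from 9 November 2001 is 9 February 2002.
9 February 2002 falls on a Saturday. Rolling to the next business day gives 11 February 2002, a Monday.
Deadline: 11 February 2002.

11 February 2002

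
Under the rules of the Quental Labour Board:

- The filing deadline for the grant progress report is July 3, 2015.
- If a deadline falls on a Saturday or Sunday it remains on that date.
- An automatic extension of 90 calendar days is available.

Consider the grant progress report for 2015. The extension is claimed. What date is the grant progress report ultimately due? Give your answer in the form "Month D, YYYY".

October 1, 2015

The statutory due date is July 3, 2015.
No adjustment is made for weekends or holidays, so July 3, 2015 stands.
Add the 90 calendar-day extension to July 3, 2015: October 1, 2015.
October 1, 2015 is a Thursday; no weekend or holiday adjustment applies.
So the filing is due October 1, 2015.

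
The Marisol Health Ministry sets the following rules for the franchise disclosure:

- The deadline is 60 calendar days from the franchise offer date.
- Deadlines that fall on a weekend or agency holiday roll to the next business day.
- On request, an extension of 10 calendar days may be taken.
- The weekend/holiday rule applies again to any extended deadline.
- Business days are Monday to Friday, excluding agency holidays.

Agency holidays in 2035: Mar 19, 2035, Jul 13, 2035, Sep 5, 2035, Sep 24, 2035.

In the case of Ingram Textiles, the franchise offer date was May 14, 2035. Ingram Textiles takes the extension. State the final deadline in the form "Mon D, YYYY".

Jul 26, 2035

60 calendar days after May 14, 2035 is Jul 13, 2035.
Because Jul 13, 2035 is a listed holiday, the deadline becomes Jul 16, 2035 (Monday).
The 10-calendar-day extension moves the deadline from Jul 16, 2035 to Jul 26, 2035.
Jul 26, 2035 falls on a Thursday, which is a business day, so no adjustment is needed.
So the filing is due Jul 26, 2035.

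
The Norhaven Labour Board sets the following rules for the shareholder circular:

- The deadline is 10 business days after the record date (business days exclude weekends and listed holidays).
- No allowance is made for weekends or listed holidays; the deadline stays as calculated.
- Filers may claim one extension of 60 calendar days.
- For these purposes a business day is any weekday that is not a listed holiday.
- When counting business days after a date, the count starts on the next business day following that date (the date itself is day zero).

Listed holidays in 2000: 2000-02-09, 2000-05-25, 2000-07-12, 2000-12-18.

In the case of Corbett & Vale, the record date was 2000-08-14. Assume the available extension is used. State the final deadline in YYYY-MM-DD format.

Counting 10 business days after 2000-08-14 (skipping weekends and listed holidays) reaches 2000-08-28.
2000-08-28 is a Monday; no weekend or holiday adjustment applies.
With the 60-day extension, 2000-08-28 becomes 2000-10-27.
2000-10-27 falls on a Friday. The rules make no weekend/holiday allowance, so it remains 2000-10-27.
Deadline: 2000-10-27.

2000-10-27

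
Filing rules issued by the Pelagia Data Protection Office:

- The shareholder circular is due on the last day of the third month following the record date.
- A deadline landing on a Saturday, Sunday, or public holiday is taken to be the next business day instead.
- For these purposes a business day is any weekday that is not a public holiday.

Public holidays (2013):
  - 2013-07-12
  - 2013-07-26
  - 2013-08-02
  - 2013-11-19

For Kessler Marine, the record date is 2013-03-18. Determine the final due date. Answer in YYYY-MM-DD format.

3 months after 2013-03-18 is June 2013; that month ends on 2013-06-30.
2013-06-30 is a Sunday; the next business day is 2013-07-01 (Monday).
Deadline: 2013-07-01.

2013-07-01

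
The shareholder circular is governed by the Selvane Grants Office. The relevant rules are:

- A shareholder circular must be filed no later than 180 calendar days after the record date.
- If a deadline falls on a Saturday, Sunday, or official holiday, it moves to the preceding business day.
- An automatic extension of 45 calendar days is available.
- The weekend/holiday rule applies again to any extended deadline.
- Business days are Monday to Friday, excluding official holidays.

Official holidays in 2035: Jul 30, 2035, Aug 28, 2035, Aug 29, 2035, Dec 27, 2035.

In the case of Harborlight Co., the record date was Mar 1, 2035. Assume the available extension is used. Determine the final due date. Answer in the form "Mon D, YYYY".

180 calendar days after Mar 1, 2035 is Aug 28, 2035.
Aug 28, 2035 falls on a listed holiday. Rolling to the preceding business day gives Aug 27, 2035, a Monday.
The 45-calendar-day extension moves the deadline from Aug 27, 2035 to Oct 11, 2035.
Oct 11, 2035 falls on a Thursday, which is a business day, so no adjustment is needed.
The final due date is Oct 11, 2035.

Oct 11, 2035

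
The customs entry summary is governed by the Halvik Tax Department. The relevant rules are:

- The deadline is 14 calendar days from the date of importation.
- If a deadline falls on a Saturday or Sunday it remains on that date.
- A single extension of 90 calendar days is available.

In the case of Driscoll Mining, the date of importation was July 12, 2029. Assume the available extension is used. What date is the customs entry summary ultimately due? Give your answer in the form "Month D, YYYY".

October 24, 2029

14 calendar days after July 12, 2029 is July 26, 2029.
July 26, 2029 falls on a Thursday. The rules make no weekend/holiday allowance, so it remains July 26, 2029.
With the 90-day extension, July 26, 2029 becomes October 24, 2029.
October 24, 2029 is a Wednesday; no weekend or holiday adjustment applies.
Deadline: October 24, 2029.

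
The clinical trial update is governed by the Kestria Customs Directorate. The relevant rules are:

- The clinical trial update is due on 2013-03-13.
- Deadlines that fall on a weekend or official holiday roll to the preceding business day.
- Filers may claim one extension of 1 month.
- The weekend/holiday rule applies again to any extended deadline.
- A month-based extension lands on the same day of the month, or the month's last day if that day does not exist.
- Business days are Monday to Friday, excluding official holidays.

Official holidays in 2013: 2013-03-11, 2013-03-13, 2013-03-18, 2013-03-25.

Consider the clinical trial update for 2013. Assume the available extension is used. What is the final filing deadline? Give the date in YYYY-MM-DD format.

2013-04-12

Start from the fixed due date, 2013-03-13.
2013-03-13 falls on a listed holiday. Rolling to the preceding business day gives 2013-03-12, a Tuesday.
Applying the 1 month extension: 1 month after 2013-03-12 is 2013-04-12.
2013-04-12 falls on a Friday, which is a business day, so no adjustment is needed.
The final due date is 2013-04-12.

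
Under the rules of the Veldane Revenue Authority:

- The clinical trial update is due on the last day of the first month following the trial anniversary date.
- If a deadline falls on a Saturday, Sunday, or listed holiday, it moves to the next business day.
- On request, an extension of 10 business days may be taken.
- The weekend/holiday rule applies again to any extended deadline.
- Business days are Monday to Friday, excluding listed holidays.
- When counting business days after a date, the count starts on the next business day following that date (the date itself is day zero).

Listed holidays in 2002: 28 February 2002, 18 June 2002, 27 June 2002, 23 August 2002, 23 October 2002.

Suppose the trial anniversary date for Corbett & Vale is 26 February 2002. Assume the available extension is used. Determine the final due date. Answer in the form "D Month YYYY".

15 April 2002

1 month after 26 February 2002 is March 2002; that month ends on 31 March 2002.
31 March 2002 is a Sunday; the next business day is 1 April 2002 (Monday).
Counting 10 further business days from 1 April 2002 reaches 15 April 2002.
Since 15 April 2002 is a Monday and not a holiday, the date is unchanged.
Final deadline: 15 April 2002.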